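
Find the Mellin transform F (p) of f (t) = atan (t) -pi * sec (pi * p/2) / (2 * p) 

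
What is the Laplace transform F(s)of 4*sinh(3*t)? 12/(s^2-9)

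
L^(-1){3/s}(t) 3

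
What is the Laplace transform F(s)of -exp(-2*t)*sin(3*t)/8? -3/(8*(s + 2)^2 + 72)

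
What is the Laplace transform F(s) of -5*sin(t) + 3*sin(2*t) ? 6/(s^2 + 4)-5/(s^2 + 1) 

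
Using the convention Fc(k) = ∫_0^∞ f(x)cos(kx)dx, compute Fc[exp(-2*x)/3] 2/(3*(k^2 + 4))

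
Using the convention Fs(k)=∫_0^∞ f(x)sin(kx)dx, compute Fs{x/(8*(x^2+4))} pi*exp(-2*k)/16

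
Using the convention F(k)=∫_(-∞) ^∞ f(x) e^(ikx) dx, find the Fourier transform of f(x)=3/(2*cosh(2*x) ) 3*pi/(4*cosh(pi*k/4) ) 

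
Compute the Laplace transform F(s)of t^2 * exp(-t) 2/(s + 1)^3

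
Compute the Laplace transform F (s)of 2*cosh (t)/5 2*s/ (5*(s^2 - 1))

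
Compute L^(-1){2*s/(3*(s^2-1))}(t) 2*cosh(t)/3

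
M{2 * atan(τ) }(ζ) -pi * sec(pi * ζ/2) /ζ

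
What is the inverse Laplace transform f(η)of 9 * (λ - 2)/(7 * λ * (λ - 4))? 9 * exp(2 * η) * cosh(2 * η)/7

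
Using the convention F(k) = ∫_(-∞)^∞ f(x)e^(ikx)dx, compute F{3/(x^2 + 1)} 3 * pi * exp(-Abs(k))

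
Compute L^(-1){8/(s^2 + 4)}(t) 4*sin(2*t)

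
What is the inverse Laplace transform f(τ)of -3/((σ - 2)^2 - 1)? -3*exp(2*τ)*sinh(τ)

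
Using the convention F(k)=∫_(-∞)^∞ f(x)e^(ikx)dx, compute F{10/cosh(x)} 10 * pi/cosh(pi * k/2)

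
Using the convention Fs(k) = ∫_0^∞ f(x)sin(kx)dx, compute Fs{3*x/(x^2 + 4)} 3*pi*exp(-2*k)/2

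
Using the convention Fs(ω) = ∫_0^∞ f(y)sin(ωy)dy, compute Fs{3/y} 3*pi/2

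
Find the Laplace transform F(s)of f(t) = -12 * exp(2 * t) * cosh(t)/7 12 * (2 - s)/(7 * ((s - 2)^2 - 1))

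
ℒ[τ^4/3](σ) 8/σ^5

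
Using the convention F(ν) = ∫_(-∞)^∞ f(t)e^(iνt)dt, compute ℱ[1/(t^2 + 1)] pi*exp(-Abs(ν))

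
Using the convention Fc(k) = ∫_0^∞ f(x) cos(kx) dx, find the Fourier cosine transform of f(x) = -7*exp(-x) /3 -7/(3*k^2+3) 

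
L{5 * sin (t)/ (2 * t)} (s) 5 * atan (1/s)/2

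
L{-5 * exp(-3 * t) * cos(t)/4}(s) 5 * (-s - 3)/(4 * ((s + 3)^2 + 1))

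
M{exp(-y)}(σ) gamma(σ)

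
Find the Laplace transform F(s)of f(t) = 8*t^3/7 48/(7*s^4)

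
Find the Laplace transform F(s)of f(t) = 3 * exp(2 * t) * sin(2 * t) 6/((s - 2)^2 + 4)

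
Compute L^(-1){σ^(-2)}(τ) τ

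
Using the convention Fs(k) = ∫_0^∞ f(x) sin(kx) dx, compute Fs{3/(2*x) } 3*pi/4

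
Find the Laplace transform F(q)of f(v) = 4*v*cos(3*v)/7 4*(q^2-9)/(7*(q^2 + 9)^2)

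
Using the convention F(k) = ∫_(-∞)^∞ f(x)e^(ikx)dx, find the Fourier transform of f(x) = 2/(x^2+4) pi*exp(-2*Abs(k))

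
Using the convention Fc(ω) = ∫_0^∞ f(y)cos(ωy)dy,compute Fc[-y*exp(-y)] (ω^2 - 1)/(ω^2 + 1)^2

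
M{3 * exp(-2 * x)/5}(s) 3 * gamma(s)/(5 * 2^s)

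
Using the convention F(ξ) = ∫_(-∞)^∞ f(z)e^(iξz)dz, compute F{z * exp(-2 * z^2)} sqrt(2) * I * sqrt(pi) * ξ * exp(-ξ^2/8)/8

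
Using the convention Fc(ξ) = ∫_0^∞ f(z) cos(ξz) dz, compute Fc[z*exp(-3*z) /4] (9 - ξ^2) /(4*(ξ^2 + 9) ^2) 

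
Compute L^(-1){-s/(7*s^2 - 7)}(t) -cosh(t)/7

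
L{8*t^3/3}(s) 16/s^4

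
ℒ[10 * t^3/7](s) 60/ (7 * s^4)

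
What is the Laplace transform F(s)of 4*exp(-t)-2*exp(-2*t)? 4/(s + 1)-2/(s + 2)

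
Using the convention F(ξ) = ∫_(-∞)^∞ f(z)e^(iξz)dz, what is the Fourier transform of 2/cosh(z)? 2*pi/cosh(pi*ξ/2)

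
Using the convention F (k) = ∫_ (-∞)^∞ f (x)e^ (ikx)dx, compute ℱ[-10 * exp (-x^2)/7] -10 * sqrt (pi) * exp (-k^2/4)/7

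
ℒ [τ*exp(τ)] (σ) (σ - 1)^(-2)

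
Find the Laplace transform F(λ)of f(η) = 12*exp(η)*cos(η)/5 12*(λ - 1)/(5*((λ - 1)^2+1))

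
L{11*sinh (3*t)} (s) 33/ (s^2 - 9)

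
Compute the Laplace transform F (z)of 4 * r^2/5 8/ (5 * z^3)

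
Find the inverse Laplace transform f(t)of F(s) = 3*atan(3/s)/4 3*sin(3*t)/(4*t)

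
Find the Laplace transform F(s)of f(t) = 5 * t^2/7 10/(7 * s^3)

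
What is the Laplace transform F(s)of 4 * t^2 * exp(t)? 8/(s - 1)^3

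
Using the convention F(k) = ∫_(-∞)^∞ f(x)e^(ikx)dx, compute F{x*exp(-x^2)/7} I*sqrt(pi)*k*exp(-k^2/4)/14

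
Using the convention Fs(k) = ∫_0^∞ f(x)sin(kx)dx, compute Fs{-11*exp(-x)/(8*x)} -11*atan(k)/8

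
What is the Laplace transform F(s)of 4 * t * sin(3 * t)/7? 24 * s/(7 * (s^2 + 9)^2)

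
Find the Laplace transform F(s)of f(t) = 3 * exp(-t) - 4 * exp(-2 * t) 3/(s+1) - 4/(s+2)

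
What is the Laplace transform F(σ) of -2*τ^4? -48/σ^5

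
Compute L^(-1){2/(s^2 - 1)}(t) 2*sinh(t)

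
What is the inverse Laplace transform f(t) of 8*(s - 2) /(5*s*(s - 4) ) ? 8*exp(2*t)*cosh(2*t) /5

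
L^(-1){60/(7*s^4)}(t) 10*t^3/7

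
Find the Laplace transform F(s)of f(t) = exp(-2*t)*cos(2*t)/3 (s+2)/(3*((s+2)^2+4))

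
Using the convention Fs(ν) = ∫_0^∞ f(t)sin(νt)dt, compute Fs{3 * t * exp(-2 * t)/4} 3 * ν/(ν^2+4)^2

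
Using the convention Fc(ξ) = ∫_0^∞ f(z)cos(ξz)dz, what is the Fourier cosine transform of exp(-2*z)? 2/(ξ^2 + 4)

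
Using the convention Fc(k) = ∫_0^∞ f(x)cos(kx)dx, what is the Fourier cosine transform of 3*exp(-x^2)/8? 3*sqrt(pi)*exp(-k^2/4)/16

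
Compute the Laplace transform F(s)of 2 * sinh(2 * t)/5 4/(5 * (s^2 - 4))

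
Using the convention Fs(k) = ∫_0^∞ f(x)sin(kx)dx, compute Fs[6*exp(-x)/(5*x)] 6*atan(k)/5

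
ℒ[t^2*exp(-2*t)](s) 2/(s + 2)^3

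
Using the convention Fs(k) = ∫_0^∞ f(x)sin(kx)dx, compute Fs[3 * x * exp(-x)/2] 3 * k/(k^2 + 1)^2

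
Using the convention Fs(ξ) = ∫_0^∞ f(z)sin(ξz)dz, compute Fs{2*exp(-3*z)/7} 2*ξ/(7*(ξ^2 + 9))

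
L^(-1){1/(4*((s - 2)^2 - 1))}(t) exp(2*t)*sinh(t)/4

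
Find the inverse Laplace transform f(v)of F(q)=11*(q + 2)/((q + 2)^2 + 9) 11*exp(-2*v)*cos(3*v)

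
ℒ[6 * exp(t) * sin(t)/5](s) 6/(5 * ((s - 1)^2+1))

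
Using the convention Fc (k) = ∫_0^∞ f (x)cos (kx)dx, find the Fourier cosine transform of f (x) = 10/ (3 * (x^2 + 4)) 5 * pi * exp (-2 * k)/6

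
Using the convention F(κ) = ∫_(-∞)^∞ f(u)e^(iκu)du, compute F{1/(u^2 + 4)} pi*exp(-2*Abs(κ))/2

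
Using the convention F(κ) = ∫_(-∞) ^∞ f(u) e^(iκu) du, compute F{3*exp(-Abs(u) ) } 6/(κ^2+1) 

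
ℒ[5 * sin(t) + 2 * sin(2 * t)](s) 4/(s^2 + 4) + 5/(s^2 + 1)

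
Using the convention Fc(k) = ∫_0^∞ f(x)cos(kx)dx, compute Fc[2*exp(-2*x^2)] sqrt(2)*sqrt(pi)*exp(-k^2/8)/2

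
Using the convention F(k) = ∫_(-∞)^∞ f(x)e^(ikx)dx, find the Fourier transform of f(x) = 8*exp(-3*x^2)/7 8*sqrt(3)*sqrt(pi)*exp(-k^2/12)/21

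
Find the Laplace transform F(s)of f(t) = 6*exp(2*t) 6/(s - 2)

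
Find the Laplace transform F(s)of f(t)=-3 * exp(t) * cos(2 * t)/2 3 * (1 - s)/(2 * ((s - 1)^2 + 4))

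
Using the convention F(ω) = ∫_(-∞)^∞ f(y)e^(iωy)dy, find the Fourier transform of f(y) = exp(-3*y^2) sqrt(3)*sqrt(pi)*exp(-ω^2/12)/3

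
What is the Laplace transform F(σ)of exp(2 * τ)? 1/(σ - 2)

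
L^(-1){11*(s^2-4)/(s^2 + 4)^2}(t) 11*t*cos(2*t)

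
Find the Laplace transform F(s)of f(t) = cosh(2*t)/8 s/(8*(s^2 - 4))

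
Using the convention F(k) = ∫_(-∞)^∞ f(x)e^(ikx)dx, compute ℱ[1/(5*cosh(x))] pi/(5*cosh(pi*k/2))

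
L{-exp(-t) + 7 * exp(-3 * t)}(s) 7/(s + 3) - 1/(s + 1)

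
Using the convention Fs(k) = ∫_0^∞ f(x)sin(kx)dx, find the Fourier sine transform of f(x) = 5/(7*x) 5*pi/14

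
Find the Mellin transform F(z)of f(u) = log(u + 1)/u -pi * csc(pi * z)/(z - 1)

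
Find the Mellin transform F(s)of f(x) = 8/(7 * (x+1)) 8 * pi * csc(pi * s)/7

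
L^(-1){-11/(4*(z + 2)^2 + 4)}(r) -11*exp(-2*r)*sin(r)/4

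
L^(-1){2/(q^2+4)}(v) sin(2*v)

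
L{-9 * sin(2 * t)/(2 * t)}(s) -9 * atan(2/s)/2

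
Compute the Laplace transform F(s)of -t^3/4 -3/(2*s^4)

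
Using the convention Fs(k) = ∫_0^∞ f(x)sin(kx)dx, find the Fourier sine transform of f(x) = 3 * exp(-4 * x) 3 * k/(k^2 + 16)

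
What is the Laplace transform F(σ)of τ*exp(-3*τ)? (σ + 3)^(-2)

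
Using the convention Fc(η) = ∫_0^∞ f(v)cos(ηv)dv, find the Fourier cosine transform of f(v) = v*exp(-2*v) (4 - η^2)/(η^2+4)^2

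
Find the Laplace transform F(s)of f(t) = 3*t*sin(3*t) 18*s/(s^2 + 9)^2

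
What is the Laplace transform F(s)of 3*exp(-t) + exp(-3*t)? 1/(s + 3) + 3/(s + 1)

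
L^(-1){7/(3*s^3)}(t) 7*t^2/6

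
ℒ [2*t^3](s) 12/s^4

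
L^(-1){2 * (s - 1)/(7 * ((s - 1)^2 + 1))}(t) 2 * exp(t) * cos(t)/7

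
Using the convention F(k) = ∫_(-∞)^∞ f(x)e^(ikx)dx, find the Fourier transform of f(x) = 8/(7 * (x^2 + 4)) 4 * pi * exp(-2 * Abs(k))/7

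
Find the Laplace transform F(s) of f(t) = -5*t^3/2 -15/s^4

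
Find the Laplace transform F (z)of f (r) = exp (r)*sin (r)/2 1/ (2*( (z - 1)^2+1))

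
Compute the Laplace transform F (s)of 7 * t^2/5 14/ (5 * s^3)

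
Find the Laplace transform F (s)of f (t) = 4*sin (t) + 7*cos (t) 7*s/ (s^2 + 1) + 4/ (s^2 + 1)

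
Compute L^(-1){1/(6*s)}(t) 1/6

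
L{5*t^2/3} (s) 10/ (3*s^3)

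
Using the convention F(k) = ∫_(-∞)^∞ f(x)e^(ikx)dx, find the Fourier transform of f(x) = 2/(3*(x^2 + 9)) 2*pi*exp(-3*Abs(k))/9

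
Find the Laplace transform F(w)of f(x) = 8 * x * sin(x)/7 16 * w/(7 * (w^2 + 1)^2)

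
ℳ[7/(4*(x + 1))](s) 7*pi*csc(pi*s)/4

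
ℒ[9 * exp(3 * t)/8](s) 9/(8 * (s - 3))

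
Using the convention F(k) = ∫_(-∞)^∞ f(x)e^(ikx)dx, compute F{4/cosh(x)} 4*pi/cosh(pi*k/2)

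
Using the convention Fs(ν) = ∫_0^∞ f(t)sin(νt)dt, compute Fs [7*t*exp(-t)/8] 7*ν/(4*(ν^2 + 1)^2)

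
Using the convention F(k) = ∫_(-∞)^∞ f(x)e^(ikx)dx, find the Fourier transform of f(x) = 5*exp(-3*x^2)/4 5*sqrt(3)*sqrt(pi)*exp(-k^2/12)/12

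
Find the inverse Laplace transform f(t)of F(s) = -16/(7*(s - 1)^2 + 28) -8*exp(t)*sin(2*t)/7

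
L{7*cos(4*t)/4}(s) 7*s/(4*(s^2+16))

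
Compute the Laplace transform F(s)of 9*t 9/s^2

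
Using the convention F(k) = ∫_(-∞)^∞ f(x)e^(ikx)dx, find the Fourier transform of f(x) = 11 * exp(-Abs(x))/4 11/(2 * (k^2 + 1))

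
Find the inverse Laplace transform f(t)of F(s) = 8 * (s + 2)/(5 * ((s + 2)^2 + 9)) 8 * exp(-2 * t) * cos(3 * t)/5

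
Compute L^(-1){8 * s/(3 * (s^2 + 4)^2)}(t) 2 * t * sin(2 * t)/3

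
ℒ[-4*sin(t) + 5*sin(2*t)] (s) 10/(s^2 + 4)-4/(s^2 + 1)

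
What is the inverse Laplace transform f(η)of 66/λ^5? 11*η^4/4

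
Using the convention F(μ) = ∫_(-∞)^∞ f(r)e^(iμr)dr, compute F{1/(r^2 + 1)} pi * exp(-Abs(μ))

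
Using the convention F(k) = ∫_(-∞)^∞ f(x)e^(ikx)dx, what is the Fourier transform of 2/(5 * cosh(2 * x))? pi/(5 * cosh(pi * k/4))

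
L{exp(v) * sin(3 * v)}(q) 3/((q - 1)^2 + 9)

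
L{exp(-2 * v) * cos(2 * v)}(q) (q + 2)/((q + 2)^2 + 4)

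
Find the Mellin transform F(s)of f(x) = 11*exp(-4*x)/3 11*gamma(s)/(3*4^s)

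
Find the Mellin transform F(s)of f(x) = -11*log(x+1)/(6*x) 11*pi*csc(pi*s)/(6*(s - 1))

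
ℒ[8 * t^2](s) 16/s^3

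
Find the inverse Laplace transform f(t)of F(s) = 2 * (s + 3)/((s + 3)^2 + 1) 2 * exp(-3 * t) * cos(t)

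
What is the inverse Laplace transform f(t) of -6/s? -6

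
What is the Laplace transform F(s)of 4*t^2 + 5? 5/s + 8/s^3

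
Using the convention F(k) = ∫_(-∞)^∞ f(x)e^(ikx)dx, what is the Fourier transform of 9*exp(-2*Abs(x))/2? 18/(k^2 + 4)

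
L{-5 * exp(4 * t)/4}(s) -5/(4 * s - 16)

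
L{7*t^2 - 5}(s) 14/s^3 - 5/s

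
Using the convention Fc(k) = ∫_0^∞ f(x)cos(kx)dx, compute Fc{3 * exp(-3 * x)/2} 9/(2 * (k^2 + 9))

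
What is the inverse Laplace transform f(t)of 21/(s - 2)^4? 7*t^3*exp(2*t)/2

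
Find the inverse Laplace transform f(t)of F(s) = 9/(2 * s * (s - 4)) 9 * exp(2 * t) * sinh(2 * t)/4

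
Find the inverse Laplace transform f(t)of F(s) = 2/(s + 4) 2 * exp(-4 * t)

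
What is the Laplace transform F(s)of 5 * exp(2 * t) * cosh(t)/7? 5 * (s - 2)/(7 * ((s - 2)^2 - 1))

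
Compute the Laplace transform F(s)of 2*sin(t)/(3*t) 2*atan(1/s)/3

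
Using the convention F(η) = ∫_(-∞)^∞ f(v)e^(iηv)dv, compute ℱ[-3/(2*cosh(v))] -3*pi/(2*cosh(pi*η/2))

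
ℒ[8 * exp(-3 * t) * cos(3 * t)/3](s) 8 * (s + 3)/(3 * ((s + 3)^2 + 9))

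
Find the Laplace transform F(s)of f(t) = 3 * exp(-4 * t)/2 3/(2 * (s + 4))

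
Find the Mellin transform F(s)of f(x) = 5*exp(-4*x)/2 5*gamma(s)/(2*2^(2*s))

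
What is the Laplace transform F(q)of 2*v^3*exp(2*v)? 12/(q - 2)^4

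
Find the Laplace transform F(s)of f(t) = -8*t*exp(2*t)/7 -8/(7*(s - 2)^2)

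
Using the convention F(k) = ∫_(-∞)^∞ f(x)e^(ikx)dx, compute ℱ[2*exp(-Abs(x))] 4/(k^2 + 1)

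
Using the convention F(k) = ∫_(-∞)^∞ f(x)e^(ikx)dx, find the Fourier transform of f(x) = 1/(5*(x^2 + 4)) pi*exp(-2*Abs(k))/10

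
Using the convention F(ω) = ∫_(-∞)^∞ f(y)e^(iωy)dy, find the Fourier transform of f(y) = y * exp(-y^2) I * sqrt(pi) * ω * exp(-ω^2/4)/2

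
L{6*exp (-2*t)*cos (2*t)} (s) 6*(s + 2)/ ( (s + 2)^2 + 4)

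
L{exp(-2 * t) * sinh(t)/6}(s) 1/(6 * ((s+2)^2 - 1))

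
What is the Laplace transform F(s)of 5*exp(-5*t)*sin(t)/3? 5/(3*((s + 5)^2 + 1))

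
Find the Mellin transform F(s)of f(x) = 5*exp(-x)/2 5*gamma(s)/2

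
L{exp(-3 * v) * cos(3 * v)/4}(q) (q + 3)/(4 * ((q + 3)^2 + 9))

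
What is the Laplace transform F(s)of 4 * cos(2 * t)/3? 4 * s/(3 * (s^2+4))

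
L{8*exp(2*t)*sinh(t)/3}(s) 8/(3*((s - 2)^2 - 1))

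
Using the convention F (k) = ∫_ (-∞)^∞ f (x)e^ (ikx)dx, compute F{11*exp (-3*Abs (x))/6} 11/ (k^2 + 9)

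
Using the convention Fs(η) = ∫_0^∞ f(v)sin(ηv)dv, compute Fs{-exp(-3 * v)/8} -η/(8 * η^2 + 72)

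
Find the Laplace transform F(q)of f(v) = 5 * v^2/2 5/q^3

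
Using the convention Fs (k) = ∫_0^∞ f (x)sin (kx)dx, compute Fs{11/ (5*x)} 11*pi/10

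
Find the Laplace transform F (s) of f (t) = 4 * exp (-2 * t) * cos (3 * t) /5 4 * (s + 2) / (5 * ( (s + 2) ^2 + 9) ) 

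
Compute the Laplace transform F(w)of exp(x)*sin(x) 1/((w - 1)^2+1)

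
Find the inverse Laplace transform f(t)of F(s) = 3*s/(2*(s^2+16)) 3*cos(4*t)/2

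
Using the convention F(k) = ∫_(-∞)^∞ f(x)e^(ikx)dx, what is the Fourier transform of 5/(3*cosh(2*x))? 5*pi/(6*cosh(pi*k/4))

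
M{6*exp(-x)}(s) 6*gamma(s)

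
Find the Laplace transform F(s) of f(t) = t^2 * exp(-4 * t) 2/(s + 4) ^3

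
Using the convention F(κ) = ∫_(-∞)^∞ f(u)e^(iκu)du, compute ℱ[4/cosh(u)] 4 * pi/cosh(pi * κ/2)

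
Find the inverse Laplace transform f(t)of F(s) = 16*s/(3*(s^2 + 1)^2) 8*t*sin(t)/3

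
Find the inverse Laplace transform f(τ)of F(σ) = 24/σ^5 τ^4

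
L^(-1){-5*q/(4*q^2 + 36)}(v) -5*cos(3*v)/4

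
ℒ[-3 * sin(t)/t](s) -3 * atan(1/s)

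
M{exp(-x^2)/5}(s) gamma(s/2)/10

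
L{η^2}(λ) 2/λ^3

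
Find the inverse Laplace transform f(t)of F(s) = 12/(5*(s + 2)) 12*exp(-2*t)/5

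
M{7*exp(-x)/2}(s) 7*gamma(s)/2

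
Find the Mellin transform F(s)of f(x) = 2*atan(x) -pi*sec(pi*s/2)/s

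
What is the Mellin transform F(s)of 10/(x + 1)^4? 5*gamma(s)*gamma(4 - s)/3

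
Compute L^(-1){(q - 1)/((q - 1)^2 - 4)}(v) exp(v)*cosh(2*v)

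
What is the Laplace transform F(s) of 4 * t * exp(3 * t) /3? 4/(3 * (s - 3) ^2) 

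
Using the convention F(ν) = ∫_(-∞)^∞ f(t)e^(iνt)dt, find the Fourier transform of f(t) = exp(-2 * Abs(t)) 4/(ν^2 + 4)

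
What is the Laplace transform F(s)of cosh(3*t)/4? s/(4*(s^2 - 9))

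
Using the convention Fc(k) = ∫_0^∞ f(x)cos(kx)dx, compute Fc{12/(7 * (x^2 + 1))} 6 * pi * exp(-k)/7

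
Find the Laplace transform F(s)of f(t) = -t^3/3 -2/s^4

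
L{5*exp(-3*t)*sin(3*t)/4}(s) 15/(4*((s + 3)^2 + 9))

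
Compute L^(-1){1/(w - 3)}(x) exp(3 * x)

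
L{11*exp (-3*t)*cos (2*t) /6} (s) 11*(s + 3) / (6*( (s + 3) ^2 + 4) ) 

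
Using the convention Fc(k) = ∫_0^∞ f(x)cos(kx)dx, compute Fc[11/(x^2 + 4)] 11 * pi * exp(-2 * k)/4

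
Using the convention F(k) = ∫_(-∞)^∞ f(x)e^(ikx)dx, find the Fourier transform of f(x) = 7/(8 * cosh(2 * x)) 7 * pi/(16 * cosh(pi * k/4))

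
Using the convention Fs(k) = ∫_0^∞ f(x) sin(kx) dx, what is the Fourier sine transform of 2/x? pi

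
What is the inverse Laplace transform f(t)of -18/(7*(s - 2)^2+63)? -6*exp(2*t)*sin(3*t)/7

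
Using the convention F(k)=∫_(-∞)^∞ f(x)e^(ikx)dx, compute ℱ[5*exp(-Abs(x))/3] 10/(3*(k^2+1))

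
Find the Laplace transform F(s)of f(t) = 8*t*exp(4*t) 8/(s - 4)^2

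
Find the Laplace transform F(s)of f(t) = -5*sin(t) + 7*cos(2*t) 7*s/(s^2 + 4) - 5/(s^2 + 1)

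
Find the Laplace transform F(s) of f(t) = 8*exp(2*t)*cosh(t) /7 8*(s - 2) /(7*((s - 2) ^2-1) ) 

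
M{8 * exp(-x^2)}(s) 4 * gamma(s/2)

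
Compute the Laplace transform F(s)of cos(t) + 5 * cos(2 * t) s/(s^2 + 1) + 5 * s/(s^2 + 4)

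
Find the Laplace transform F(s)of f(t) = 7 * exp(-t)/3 7/(3 * (s + 1))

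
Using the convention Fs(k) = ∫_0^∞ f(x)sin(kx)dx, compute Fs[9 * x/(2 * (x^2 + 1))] 9 * pi * exp(-k)/4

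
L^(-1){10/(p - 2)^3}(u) 5 * u^2 * exp(2 * u)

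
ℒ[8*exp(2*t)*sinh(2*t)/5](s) 16/(5*s*(s - 4))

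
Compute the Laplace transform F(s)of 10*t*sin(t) 20*s/(s^2 + 1)^2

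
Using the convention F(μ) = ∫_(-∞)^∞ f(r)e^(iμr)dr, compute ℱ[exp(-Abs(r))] 2/(μ^2 + 1)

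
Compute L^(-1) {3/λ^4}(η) η^3/2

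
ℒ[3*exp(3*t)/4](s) 3/(4*(s - 3))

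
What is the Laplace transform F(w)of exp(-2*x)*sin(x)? 1/((w+2)^2+1)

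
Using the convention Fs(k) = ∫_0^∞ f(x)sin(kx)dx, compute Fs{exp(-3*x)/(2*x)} atan(k/3)/2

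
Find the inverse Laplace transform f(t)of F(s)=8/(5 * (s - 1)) 8 * exp(t)/5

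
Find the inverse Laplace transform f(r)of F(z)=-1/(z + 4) -exp(-4*r)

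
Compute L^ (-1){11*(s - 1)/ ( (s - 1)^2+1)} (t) 11*exp (t)*cos (t)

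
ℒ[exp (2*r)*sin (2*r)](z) 2/ ( (z - 2)^2 + 4)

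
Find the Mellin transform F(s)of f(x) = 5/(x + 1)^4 5 * gamma(s) * gamma(4 - s)/6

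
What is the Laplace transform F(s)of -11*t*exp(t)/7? -11/(7*(s - 1)^2)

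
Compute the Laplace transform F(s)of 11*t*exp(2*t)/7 11/(7*(s - 2)^2)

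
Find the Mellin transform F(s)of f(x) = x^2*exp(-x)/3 gamma(s + 2)/3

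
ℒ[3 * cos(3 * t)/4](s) 3 * s/(4 * (s^2 + 9))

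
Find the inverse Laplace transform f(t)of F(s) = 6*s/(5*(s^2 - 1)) 6*cosh(t)/5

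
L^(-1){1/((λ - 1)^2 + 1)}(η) exp(η)*sin(η)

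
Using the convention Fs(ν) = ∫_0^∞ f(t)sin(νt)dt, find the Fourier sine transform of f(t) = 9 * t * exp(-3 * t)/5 54 * ν/(5 * (ν^2+9)^2)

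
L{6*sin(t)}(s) 6/(s^2+1)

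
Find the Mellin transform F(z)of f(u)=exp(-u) gamma(z)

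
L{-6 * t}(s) -6/s^2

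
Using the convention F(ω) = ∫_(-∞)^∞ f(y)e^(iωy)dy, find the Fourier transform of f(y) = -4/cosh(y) -4*pi/cosh(pi*ω/2)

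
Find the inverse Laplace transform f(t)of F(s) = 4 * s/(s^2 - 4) 4 * cosh(2 * t)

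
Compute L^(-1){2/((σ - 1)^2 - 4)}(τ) exp(τ)*sinh(2*τ)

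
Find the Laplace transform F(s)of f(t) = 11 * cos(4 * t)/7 11 * s/(7 * (s^2 + 16))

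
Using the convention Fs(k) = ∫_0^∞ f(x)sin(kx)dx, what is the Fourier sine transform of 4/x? 2*pi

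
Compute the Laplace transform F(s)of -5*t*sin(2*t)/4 -5*s/(s^2 + 4)^2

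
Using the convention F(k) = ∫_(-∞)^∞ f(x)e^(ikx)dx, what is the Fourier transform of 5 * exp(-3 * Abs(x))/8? 15/(4 * (k^2 + 9))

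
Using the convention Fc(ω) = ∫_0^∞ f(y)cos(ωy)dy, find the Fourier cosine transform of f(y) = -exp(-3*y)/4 -3/(4*ω^2 + 36)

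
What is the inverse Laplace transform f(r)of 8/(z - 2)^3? 4*r^2*exp(2*r)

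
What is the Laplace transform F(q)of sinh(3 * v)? 3/(q^2 - 9)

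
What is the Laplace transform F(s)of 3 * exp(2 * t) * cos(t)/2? 3 * (s - 2)/(2 * ((s - 2)^2 + 1))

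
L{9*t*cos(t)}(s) 9*(s^2 - 1)/(s^2 + 1)^2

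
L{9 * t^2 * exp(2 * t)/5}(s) 18/(5 * (s - 2)^3)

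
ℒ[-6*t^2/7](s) -12/(7*s^3)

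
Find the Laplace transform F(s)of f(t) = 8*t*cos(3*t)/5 8*(s^2 - 9)/(5*(s^2+9)^2)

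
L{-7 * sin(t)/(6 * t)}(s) -7 * atan(1/s)/6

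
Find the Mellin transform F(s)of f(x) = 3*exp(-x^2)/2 3*gamma(s/2)/4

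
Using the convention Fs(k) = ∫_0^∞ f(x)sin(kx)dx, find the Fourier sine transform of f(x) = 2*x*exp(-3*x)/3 4*k/(k^2 + 9)^2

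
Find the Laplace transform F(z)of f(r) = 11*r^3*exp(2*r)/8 33/(4*(z - 2)^4)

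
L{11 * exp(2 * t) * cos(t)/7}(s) 11 * (s - 2)/(7 * ((s - 2)^2 + 1))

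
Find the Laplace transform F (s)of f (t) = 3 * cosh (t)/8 3 * s/ (8 * (s^2 - 1))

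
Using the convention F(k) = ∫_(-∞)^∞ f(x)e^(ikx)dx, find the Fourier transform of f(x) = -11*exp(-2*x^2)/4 -11*sqrt(2)*sqrt(pi)*exp(-k^2/8)/8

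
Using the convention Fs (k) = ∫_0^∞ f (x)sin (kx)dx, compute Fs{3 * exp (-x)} 3 * k/ (k^2 + 1)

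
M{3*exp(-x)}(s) 3*gamma(s)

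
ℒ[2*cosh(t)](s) 2*s/(s^2 - 1)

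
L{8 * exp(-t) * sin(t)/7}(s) 8/(7 * ((s + 1)^2 + 1))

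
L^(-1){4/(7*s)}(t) 4/7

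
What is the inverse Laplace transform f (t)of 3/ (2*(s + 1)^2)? 3*t*exp (-t)/2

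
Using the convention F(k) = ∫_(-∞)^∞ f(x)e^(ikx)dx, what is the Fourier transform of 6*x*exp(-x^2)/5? 3*I*sqrt(pi)*k*exp(-k^2/4)/5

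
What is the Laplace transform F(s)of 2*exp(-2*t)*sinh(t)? 2/((s + 2)^2 - 1)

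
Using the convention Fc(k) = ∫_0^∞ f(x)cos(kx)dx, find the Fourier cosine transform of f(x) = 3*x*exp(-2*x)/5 3*(4 - k^2)/(5*(k^2 + 4)^2)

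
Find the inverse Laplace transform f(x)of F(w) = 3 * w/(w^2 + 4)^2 3 * x * sin(2 * x)/4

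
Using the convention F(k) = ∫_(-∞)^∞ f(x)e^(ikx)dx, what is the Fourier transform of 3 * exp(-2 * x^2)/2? 3 * sqrt(2) * sqrt(pi) * exp(-k^2/8)/4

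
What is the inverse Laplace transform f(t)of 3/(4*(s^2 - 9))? sinh(3*t)/4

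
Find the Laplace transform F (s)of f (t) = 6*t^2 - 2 12/s^3 - 2/s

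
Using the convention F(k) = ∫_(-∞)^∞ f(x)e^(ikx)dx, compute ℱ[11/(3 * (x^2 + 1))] 11 * pi * exp(-Abs(k))/3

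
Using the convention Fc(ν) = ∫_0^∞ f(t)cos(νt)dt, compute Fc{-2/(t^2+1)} -pi*exp(-ν)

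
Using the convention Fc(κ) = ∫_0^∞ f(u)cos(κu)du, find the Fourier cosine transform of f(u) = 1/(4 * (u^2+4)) pi * exp(-2 * κ)/16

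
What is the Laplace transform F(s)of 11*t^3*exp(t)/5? 66/(5*(s - 1)^4)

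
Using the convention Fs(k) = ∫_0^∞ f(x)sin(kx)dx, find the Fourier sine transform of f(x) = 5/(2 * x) 5 * pi/4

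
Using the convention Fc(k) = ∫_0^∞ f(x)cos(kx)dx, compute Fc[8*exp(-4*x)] 32/(k^2+16)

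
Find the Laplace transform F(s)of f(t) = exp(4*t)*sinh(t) 1/((s - 4)^2 - 1)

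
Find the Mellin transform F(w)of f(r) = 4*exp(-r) 4*gamma(w)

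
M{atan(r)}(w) -pi * sec(pi * w/2)/(2 * w)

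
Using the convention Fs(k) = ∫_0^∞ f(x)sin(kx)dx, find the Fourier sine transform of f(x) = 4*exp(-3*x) 4*k/(k^2+9)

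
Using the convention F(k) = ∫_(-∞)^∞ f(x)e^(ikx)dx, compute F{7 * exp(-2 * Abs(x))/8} 7/(2 * (k^2+4))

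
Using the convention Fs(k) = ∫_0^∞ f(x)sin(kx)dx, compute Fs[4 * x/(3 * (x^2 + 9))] 2 * pi * exp(-3 * k)/3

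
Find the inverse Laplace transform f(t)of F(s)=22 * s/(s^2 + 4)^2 11 * t * sin(2 * t)/2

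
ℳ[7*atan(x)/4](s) -7*pi*sec(pi*s/2)/(8*s)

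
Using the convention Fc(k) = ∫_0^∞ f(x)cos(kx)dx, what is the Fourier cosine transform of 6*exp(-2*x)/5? 12/(5*(k^2 + 4))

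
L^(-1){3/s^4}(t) t^3/2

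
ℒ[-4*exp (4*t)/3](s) -4/ (3*s - 12)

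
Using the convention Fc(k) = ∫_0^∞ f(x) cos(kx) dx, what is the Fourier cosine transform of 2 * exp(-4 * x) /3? 8/(3 * (k^2+16) ) 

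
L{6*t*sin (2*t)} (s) 24*s/ (s^2 + 4)^2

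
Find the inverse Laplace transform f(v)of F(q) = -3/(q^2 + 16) -3 * sin(4 * v)/4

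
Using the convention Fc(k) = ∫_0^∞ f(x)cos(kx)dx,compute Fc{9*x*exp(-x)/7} 9*(1 - k^2)/(7*(k^2 + 1)^2)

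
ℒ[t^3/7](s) 6/(7 * s^4)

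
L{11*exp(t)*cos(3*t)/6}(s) 11*(s - 1)/(6*((s - 1)^2 + 9))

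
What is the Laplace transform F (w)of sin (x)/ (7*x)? atan (1/w)/7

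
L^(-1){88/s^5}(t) 11*t^4/3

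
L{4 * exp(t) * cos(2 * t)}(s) 4 * (s - 1)/((s - 1)^2 + 4)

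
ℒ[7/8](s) 7/(8*s)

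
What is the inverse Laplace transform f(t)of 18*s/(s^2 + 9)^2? 3*t*sin(3*t)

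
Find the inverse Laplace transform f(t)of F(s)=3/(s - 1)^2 3*t*exp(t)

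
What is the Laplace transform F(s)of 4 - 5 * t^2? 4/s - 10/s^3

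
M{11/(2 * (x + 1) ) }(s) 11 * pi * csc(pi * s) /2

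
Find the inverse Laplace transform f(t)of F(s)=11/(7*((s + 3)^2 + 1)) 11*exp(-3*t)*sin(t)/7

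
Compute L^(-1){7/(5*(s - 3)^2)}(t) 7*t*exp(3*t)/5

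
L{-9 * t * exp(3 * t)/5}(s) -9/(5 * (s - 3)^2)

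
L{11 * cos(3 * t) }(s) 11 * s/(s^2 + 9) 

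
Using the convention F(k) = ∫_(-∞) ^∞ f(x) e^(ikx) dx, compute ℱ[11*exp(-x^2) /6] 11*sqrt(pi)*exp(-k^2/4) /6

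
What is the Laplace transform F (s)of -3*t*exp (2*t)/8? -3/ (8*(s - 2)^2)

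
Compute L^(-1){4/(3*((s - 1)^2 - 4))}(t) 2*exp(t)*sinh(2*t)/3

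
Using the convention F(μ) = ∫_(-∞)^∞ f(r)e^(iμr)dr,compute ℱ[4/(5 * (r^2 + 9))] 4 * pi * exp(-3 * Abs(μ))/15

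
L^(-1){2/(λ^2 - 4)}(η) sinh(2 * η)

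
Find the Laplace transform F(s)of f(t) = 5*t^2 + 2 10/s^3 + 2/s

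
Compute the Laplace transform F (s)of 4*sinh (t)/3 4/ (3*(s^2 - 1))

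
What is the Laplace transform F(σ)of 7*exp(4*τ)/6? 7/(6*(σ - 4))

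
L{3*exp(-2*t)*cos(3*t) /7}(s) 3*(s + 2) /(7*((s + 2) ^2 + 9) ) 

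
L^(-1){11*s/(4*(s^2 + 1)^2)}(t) 11*t*sin(t)/8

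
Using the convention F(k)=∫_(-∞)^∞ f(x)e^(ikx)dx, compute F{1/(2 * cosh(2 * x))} pi/(4 * cosh(pi * k/4))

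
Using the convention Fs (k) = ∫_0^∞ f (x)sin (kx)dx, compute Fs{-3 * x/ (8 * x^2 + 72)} -3 * pi * exp (-3 * k)/16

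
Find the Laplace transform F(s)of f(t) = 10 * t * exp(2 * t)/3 10/(3 * (s - 2)^2)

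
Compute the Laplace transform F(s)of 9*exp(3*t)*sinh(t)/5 9/(5*((s - 3)^2-1))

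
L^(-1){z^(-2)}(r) r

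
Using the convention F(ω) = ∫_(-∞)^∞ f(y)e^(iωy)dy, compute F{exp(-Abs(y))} 2/(ω^2 + 1)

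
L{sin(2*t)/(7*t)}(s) atan(2/s)/7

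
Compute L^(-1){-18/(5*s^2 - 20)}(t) -9*sinh(2*t)/5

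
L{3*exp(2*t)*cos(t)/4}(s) 3*(s - 2)/(4*((s - 2)^2+1))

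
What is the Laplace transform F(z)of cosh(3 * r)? z/(z^2 - 9)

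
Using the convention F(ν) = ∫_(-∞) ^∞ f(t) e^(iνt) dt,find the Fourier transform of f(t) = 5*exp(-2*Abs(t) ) 20/(ν^2+4) 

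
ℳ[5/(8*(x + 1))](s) 5*pi*csc(pi*s)/8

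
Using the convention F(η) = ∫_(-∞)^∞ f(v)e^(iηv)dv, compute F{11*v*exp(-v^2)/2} 11*I*sqrt(pi)*η*exp(-η^2/4)/4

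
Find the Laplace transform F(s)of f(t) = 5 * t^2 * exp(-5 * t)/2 5/(s + 5)^3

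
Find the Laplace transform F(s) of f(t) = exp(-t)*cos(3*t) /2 (s+1) /(2*((s+1) ^2+9) ) 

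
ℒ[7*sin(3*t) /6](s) 7/(2*(s^2 + 9) ) 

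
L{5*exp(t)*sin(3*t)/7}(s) 15/(7*((s - 1)^2+9))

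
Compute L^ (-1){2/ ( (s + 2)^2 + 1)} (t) 2*exp (-2*t)*sin (t)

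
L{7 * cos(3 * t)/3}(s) 7 * s/(3 * (s^2 + 9))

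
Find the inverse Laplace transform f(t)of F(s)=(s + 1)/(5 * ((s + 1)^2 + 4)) exp(-t) * cos(2 * t)/5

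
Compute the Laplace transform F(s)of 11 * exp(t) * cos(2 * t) 11 * (s - 1)/((s - 1)^2 + 4)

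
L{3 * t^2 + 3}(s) 3/s + 6/s^3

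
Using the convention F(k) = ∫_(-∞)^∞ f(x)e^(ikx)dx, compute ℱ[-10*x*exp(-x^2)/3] -5*I*sqrt(pi)*k*exp(-k^2/4)/3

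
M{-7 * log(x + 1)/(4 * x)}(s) 7 * pi * csc(pi * s)/(4 * (s - 1))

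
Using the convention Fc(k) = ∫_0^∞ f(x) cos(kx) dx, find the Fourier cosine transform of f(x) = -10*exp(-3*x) -30/(k^2+9) 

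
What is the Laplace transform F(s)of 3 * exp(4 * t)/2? 3/(2 * (s - 4))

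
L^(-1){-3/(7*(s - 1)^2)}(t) -3*t*exp(t)/7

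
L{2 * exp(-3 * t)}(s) 2/(s + 3)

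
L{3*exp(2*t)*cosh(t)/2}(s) 3*(s - 2)/(2*((s - 2)^2 - 1))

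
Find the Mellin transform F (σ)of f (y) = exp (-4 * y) gamma (σ)/4^σ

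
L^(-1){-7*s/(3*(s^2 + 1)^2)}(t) -7*t*sin(t)/6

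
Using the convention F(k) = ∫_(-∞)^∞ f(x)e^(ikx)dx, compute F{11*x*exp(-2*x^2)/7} 11*sqrt(2)*I*sqrt(pi)*k*exp(-k^2/8)/56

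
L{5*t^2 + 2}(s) 10/s^3 + 2/s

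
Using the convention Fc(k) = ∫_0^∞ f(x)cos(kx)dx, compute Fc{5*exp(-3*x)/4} 15/(4*(k^2 + 9))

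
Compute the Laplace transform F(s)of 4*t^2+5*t 5/s^2+8/s^3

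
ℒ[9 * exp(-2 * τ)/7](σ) 9/(7 * (σ + 2))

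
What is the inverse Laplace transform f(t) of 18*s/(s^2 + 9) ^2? 3*t*sin(3*t) 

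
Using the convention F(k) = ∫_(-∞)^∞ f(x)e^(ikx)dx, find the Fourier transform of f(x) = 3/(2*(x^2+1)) 3*pi*exp(-Abs(k))/2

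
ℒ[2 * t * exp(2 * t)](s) 2/(s - 2)^2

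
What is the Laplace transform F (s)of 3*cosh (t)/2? 3*s/ (2*(s^2 - 1))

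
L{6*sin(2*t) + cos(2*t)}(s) 12/(s^2 + 4) + s/(s^2 + 4)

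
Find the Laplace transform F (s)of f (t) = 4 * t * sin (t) 8 * s/ (s^2 + 1)^2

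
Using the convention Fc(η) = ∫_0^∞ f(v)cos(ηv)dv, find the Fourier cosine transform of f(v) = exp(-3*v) 3/(η^2 + 9)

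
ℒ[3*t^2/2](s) 3/s^3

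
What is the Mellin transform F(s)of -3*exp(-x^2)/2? -3*gamma(s/2)/4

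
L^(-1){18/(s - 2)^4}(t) 3 * t^3 * exp(2 * t)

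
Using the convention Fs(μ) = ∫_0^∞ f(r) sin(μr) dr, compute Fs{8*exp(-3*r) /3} 8*μ/(3*(μ^2 + 9) ) 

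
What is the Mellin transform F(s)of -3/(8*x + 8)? -3*pi*csc(pi*s)/8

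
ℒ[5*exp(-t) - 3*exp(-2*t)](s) 5/(s + 1) - 3/(s + 2) 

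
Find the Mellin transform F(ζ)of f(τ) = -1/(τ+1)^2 pi*(ζ - 1)/sin(pi*ζ)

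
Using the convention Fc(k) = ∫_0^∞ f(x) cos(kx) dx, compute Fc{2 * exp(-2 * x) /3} 4/(3 * (k^2 + 4) ) 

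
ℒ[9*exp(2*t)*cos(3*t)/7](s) 9*(s - 2)/(7*((s - 2)^2 + 9))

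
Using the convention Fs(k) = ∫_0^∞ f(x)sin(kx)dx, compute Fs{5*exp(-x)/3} 5*k/(3*(k^2 + 1))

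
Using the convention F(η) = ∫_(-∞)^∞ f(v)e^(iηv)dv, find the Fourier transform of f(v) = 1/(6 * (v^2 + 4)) pi * exp(-2 * Abs(η))/12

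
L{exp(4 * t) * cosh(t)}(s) (s - 4)/((s - 4)^2 - 1)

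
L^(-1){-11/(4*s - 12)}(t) -11*exp(3*t)/4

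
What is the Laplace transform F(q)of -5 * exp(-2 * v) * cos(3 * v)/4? 5 * (-q - 2)/(4 * ((q + 2)^2 + 9))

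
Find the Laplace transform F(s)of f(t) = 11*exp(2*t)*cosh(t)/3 11*(s - 2)/(3*((s - 2)^2 - 1))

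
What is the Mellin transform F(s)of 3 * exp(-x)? 3 * gamma(s)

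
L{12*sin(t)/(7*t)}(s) 12*atan(1/s)/7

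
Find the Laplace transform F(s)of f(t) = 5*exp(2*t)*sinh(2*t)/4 5/(2*s*(s - 4))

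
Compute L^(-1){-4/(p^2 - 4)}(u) -2 * sinh(2 * u)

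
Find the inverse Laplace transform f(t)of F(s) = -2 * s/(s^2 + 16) -2 * cos(4 * t)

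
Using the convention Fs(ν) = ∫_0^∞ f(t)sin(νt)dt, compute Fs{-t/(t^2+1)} -pi * exp(-ν)/2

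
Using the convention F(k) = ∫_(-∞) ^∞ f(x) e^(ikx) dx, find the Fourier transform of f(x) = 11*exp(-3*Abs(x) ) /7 66/(7*(k^2 + 9) ) 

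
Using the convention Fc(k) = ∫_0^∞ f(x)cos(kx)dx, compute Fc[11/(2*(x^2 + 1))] 11*pi*exp(-k)/4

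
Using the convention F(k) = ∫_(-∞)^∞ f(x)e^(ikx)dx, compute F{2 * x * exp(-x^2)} I * sqrt(pi) * k * exp(-k^2/4)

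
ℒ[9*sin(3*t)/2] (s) 27/(2*(s^2 + 9))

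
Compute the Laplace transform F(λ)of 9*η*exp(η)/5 9/(5*(λ - 1)^2)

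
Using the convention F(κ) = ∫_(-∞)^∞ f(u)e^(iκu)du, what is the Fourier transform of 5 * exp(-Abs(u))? 10/(κ^2 + 1)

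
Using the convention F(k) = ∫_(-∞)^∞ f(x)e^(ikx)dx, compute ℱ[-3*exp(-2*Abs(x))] -12/(k^2 + 4)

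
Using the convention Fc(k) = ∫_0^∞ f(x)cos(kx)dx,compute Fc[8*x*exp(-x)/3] 8*(1 - k^2)/(3*(k^2 + 1)^2)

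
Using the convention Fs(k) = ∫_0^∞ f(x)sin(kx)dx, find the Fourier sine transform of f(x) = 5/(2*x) 5*pi/4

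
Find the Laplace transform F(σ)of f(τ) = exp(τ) 1/(σ - 1)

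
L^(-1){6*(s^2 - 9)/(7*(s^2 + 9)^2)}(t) 6*t*cos(3*t)/7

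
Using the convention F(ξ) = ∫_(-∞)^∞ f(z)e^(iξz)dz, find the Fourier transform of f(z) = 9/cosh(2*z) 9*pi/(2*cosh(pi*ξ/4))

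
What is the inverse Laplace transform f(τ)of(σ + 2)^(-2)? τ*exp(-2*τ)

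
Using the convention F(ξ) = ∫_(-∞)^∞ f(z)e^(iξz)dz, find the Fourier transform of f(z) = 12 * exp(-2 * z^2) 6 * sqrt(2) * sqrt(pi) * exp(-ξ^2/8)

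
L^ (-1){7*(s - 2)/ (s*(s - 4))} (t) 7*exp (2*t)*cosh (2*t)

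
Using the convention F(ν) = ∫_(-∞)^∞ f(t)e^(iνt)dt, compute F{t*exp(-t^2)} I*sqrt(pi)*ν*exp(-ν^2/4)/2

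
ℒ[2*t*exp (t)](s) 2/ (s - 1)^2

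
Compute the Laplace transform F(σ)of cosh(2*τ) σ/(σ^2 - 4)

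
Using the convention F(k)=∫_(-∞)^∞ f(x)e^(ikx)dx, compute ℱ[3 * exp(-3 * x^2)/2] sqrt(3) * sqrt(pi) * exp(-k^2/12)/2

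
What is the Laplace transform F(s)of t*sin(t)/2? s/(s^2 + 1)^2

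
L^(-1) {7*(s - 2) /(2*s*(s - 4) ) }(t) 7*exp(2*t)*cosh(2*t) /2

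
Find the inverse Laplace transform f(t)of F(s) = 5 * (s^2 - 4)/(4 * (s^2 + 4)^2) 5 * t * cos(2 * t)/4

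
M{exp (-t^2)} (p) gamma (p/2)/2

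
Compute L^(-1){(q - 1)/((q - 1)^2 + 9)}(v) exp(v)*cos(3*v)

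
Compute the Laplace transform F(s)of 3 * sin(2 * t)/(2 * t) 3 * atan(2/s)/2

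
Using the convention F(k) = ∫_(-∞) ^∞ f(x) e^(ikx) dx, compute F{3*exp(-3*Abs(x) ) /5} 18/(5*(k^2 + 9) ) 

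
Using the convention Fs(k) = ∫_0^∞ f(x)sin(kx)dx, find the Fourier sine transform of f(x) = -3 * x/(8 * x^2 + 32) -3 * pi * exp(-2 * k)/16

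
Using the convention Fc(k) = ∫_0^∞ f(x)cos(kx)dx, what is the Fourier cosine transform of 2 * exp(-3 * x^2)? sqrt(3) * sqrt(pi) * exp(-k^2/12)/3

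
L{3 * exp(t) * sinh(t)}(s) 3/(s * (s - 2))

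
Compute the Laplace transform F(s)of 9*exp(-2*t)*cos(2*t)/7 9*(s + 2)/(7*((s + 2)^2 + 4))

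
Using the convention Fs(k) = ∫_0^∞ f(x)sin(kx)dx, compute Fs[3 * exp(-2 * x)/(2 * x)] 3 * atan(k/2)/2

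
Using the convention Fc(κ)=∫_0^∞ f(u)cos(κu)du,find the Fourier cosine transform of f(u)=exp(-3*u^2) sqrt(3)*sqrt(pi)*exp(-κ^2/12)/6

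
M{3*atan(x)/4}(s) -3*pi*sec(pi*s/2)/(8*s)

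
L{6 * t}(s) 6/s^2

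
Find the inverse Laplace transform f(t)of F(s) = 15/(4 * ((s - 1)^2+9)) 5 * exp(t) * sin(3 * t)/4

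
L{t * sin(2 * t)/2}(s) 2 * s/(s^2+4)^2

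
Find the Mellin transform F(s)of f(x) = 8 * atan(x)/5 -4 * pi * sec(pi * s/2)/(5 * s)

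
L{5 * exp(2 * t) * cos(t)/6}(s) 5 * (s - 2)/(6 * ((s - 2)^2 + 1))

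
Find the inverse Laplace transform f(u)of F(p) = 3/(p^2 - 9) sinh(3*u)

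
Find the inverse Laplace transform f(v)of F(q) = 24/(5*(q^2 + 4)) 12*sin(2*v)/5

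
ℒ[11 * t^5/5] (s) 264/s^6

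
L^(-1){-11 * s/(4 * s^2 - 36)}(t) -11 * cosh(3 * t)/4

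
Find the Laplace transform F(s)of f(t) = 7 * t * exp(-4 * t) 7/(s+4)^2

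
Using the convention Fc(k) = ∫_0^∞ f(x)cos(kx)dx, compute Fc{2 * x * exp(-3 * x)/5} 2 * (9 - k^2)/(5 * (k^2 + 9)^2)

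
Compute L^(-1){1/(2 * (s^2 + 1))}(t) sin(t)/2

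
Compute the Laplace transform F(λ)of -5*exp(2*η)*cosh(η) 5*(2 - λ)/((λ - 2)^2-1)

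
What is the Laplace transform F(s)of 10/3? 10/(3 * s)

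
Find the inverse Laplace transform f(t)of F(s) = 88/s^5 11*t^4/3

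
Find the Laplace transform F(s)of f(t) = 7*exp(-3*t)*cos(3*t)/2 7*(s+3)/(2*((s+3)^2+9))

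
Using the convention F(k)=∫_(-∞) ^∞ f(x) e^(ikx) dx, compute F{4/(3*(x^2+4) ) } 2*pi*exp(-2*Abs(k) ) /3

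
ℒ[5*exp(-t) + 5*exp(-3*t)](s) 5/(s + 1) + 5/(s + 3)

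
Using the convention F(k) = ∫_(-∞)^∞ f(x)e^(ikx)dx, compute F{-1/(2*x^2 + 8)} -pi*exp(-2*Abs(k))/4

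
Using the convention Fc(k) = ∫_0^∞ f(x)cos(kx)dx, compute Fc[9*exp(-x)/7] 9/(7*(k^2 + 1))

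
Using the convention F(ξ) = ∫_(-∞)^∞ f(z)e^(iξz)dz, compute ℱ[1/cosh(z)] pi/cosh(pi*ξ/2)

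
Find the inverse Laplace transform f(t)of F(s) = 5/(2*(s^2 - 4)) 5*sinh(2*t)/4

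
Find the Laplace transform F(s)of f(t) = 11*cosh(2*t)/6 11*s/(6*(s^2 - 4))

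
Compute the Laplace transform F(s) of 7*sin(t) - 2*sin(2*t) 7/(s^2 + 1) - 4/(s^2 + 4) 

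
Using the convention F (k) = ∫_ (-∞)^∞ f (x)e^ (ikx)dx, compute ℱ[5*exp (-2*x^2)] 5*sqrt (2)*sqrt (pi)*exp (-k^2/8)/2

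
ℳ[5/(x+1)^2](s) -5*pi*(s - 1)/sin(pi*s)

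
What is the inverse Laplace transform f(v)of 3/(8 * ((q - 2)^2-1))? 3 * exp(2 * v) * sinh(v)/8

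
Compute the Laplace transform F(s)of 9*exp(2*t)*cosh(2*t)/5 9*(s - 2)/(5*s*(s - 4))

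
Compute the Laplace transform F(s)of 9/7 9/(7*s)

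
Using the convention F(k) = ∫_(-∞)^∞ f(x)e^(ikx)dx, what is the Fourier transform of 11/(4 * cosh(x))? 11 * pi/(4 * cosh(pi * k/2))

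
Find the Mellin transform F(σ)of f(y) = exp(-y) gamma(σ)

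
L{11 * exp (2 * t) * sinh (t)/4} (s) 11/ (4 * ( (s - 2)^2 - 1))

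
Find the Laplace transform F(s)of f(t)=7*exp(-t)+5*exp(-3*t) 7/(s+1)+5/(s+3)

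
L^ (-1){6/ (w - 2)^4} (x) x^3 * exp (2 * x)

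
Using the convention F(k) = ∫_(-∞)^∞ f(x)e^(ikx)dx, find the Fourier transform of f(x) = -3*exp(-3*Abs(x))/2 -9/(k^2+9)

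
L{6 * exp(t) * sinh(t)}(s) 6/(s * (s - 2))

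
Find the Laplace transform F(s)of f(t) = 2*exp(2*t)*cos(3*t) 2*(s - 2)/((s - 2)^2 + 9)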